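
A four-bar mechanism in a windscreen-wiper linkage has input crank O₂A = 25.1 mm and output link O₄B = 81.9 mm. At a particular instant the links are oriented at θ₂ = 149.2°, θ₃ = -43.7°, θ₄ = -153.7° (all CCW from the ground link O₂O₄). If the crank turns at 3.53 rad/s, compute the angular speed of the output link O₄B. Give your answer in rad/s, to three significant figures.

ω₂ = 3.53 rad/s
Differentiating the loop-closure r₂e^{iθ₂}+r₃e^{iθ₃}=r₁+r₄e^{iθ₄} gives r₂ω₂e^{iθ₂}+r₃ω₃e^{iθ₃}=r₄ω₄e^{iθ₄}.
Eliminating the other unknown: ω₄ = r₂ω₂ sin(θ₂−θ₃) / [r₄ sin(θ₄−θ₃)].
Numerator sine = -0.22325; denominator sine = -0.93969.
Result = 0.0251·3.53·(-0.22325) / (0.0819·(-0.93969)) = +0.25702 rad/s; magnitude 0.25702 rad/s.

0.257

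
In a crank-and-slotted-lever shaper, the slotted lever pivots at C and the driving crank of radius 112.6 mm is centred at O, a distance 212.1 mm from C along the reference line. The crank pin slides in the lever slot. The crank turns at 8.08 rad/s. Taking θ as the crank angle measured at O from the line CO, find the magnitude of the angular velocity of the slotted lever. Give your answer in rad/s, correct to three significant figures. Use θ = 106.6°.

ω = 8.08 rad/s
Crank pin A relative to C: A = (d + r cosθ, r sinθ); lever angle φ = atan2(r sinθ, d + r cosθ).
Differentiating tanφ: φ̇ = rω(d cosθ + r)/(d² + r² + 2dr cosθ).
d² + r² + 2dr cosθ = |CA|² = 0.0440193 m²;  d cosθ + r = +0.052005 m.
|ω_lever| = |0.1126·8.08·+0.052005| / 0.0440193 = 1.0749 rad/s.

1.07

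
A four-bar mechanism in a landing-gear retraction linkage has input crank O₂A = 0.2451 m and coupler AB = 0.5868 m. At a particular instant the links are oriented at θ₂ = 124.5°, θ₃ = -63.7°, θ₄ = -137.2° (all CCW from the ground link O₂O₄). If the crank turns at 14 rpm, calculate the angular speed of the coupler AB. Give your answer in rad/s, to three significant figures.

0.632

ω₂ = 1.466 rad/s (from 14 rpm).
Differentiating the loop-closure r₂e^{iθ₂}+r₃e^{iθ₃}=r₁+r₄e^{iθ₄} gives r₂ω₂e^{iθ₂}+r₃ω₃e^{iθ₃}=r₄ω₄e^{iθ₄}.
Eliminating the other unknown: ω₃ = r₂ω₂ sin(θ₄−θ₂) / [r₃ sin(θ₃−θ₄)].
Numerator sine = +0.98953; denominator sine = +0.95882.
Result = 0.2451·1.466·(+0.98953) / (0.5868·(+0.95882)) = +0.63198 rad/s; magnitude 0.63198 rad/s.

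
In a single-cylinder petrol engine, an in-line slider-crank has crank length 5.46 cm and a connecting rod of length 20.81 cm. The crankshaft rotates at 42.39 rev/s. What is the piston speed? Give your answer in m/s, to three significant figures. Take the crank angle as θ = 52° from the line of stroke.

ω = 2π·42.4 = 266.3 rad/s
For an in-line slider-crank, x = r cosθ + √(L² − r² sin²θ), so v = −rω sinθ·[1 + r cosθ/√(L² − r² sin²θ)].
With r = 0.0546 m, L = 0.2081 m, θ = 52°: √(L² − r² sin²θ) = 0.2036 m.
v = −0.0546·266.3·0.78801·[1 + 0.0546·0.61566/0.2036] = -13.352 m/s.
|v| = 13.352 m/s.

13.4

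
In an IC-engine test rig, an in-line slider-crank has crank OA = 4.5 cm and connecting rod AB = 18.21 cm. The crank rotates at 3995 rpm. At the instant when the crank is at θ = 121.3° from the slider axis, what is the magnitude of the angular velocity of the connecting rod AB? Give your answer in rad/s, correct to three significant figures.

54.9

ω = 418.4 rad/s (converted from 3995 rpm).
The rod makes angle φ with the slider axis where L sinφ = r sinθ; differentiating, L cosφ·φ̇ = r ω cosθ.
L cosφ = √(L² − r² sin²θ) = 0.17799 m.
|ω_rod| = r ω |cosθ| / √(L² − r² sin²θ) = 0.045·418.4·0.51952/0.17799 = 54.948 rad/s.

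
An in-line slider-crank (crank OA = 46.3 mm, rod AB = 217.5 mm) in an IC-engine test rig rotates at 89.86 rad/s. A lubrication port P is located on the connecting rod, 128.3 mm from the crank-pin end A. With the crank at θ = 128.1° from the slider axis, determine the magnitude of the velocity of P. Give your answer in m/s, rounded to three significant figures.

3.20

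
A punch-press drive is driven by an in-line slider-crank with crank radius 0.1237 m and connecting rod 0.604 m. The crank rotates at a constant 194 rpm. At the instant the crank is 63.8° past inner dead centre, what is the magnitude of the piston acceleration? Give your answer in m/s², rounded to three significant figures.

ω = 2π·194/60 = 20.32 rad/s
x(θ) = r cosθ + √(L² − r² sin²θ); with ω constant, a = ω²·d²x/dθ².
d²x/dθ² = −r cosθ − r²(cos2θ)/√u − r⁴ sin²2θ/(4u^{3/2}),  u = L² − r² sin²θ = 0.352497 m².
Substituting r = 0.1237 m, L = 0.604 m, θ = 63.8°: d²x/dθ² = -0.039065 m.
a = ω²·d²x/dθ² = (20.32)²·(-0.039065) = -16.123 m/s²;  |a| = 16.123 m/s².

16.1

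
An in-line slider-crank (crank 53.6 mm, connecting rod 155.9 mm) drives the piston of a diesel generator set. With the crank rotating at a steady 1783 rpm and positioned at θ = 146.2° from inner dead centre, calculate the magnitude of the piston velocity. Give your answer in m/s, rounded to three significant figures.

3.95

ω = 2π·1783/60 = 186.7 rad/s
For an in-line slider-crank, x = r cosθ + √(L² − r² sin²θ), so v = −rω sinθ·[1 + r cosθ/√(L² − r² sin²θ)].
With r = 0.0536 m, L = 0.1559 m, θ = 146.2°: √(L² − r² sin²θ) = 0.15302 m.
v = −0.0536·186.7·0.55630·[1 + 0.0536·-0.83098/0.15302] = -3.9469 m/s.
|v| = 3.9469 m/s.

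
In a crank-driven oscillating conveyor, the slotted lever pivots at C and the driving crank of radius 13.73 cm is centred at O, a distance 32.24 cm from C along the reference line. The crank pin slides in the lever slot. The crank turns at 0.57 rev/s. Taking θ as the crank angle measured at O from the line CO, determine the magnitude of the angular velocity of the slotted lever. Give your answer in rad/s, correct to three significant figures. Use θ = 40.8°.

0.988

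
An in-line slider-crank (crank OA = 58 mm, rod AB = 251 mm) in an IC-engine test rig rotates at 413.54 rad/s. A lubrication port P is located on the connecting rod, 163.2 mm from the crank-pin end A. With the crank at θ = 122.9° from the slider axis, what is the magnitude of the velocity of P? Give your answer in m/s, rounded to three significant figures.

19.0

ω = 413.5 rad/s.  Crank-pin speed |V_A| = rω = 23.985 m/s, perpendicular to OA.
Rod angle: sinφ = −(r/L) sinθ ⇒ φ = -11.187°; ω_rod = −rω cosθ/√(L²−r²sin²θ) = +52.911 rad/s.
V_P = V_A + ω_rod × AP, with AP = 0.1632 m along the rod.
Components: V_Px = −rω sinθ − a·ω_rod·sinφ = -18.463 m/s;  V_Py = rω cosθ + a·ω_rod·cosφ = -4.5573 m/s.
|V_P| = √(V_Px² + V_Py²) = 19.017 m/s.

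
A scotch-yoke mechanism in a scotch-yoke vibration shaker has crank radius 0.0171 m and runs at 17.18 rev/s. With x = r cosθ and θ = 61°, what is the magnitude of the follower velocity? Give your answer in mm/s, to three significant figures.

ω = 107.9 rad/s (from 17.18 rev/s).
x = r cosθ ⇒ ẋ = −rω sinθ.
|v| = rω|sinθ| = 0.0171·107.9·|sin 61°| = 1.6144 m/s = 1614.4 mm/s.

1610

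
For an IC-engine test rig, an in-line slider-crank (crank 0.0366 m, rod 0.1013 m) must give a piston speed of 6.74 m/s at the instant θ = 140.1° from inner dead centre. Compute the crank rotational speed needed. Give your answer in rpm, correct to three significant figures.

3830

For an in-line slider-crank, |v_piston| = rω|sinθ|·[1 + r cosθ/√(L² − r² sin²θ)].
With r = 0.0366 m, L = 0.1013 m, θ = 140.1°: the bracketed kinematic factor |dx/dθ| = 0.016788 m.
ω = v/|dx/dθ| = 6.74/0.016788 = 401.49 rad/s.
N = 60ω/(2π) = 3833.9 rpm.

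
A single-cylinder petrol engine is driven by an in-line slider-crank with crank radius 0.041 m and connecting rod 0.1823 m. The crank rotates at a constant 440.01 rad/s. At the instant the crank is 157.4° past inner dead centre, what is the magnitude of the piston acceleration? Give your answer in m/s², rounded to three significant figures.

6050

ω = 440 rad/s
x(θ) = r cosθ + √(L² − r² sin²θ); with ω constant, a = ω²·d²x/dθ².
d²x/dθ² = −r cosθ − r²(cos2θ)/√u − r⁴ sin²2θ/(4u^{3/2}),  u = L² − r² sin²θ = 0.032985 m².
Substituting r = 0.041 m, L = 0.1823 m, θ = 157.4°: d²x/dθ² = +0.03127 m.
a = ω²·d²x/dθ² = (440)²·(+0.03127) = +6054.2 m/s²;  |a| = 6054.2 m/s².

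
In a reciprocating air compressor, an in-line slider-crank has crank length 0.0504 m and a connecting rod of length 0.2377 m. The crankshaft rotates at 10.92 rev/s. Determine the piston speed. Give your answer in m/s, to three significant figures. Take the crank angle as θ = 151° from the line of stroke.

1.36

ω = 2π·10.9 = 68.61 rad/s
For an in-line slider-crank, x = r cosθ + √(L² − r² sin²θ), so v = −rω sinθ·[1 + r cosθ/√(L² − r² sin²θ)].
With r = 0.0504 m, L = 0.2377 m, θ = 151°: √(L² − r² sin²θ) = 0.23644 m.
v = −0.0504·68.61·0.48481·[1 + 0.0504·-0.87462/0.23644] = -1.3639 m/s.
|v| = 1.3639 m/s.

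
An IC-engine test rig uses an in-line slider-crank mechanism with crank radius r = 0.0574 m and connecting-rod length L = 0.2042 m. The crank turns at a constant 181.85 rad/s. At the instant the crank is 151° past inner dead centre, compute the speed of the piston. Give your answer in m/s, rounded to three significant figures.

ω = 181.8 rad/s
For an in-line slider-crank, x = r cosθ + √(L² − r² sin²θ), so v = −rω sinθ·[1 + r cosθ/√(L² − r² sin²θ)].
With r = 0.0574 m, L = 0.2042 m, θ = 151°: √(L² − r² sin²θ) = 0.20229 m.
v = −0.0574·181.8·0.48481·[1 + 0.0574·-0.87462/0.20229] = -3.8047 m/s.
|v| = 3.8047 m/s.

3.80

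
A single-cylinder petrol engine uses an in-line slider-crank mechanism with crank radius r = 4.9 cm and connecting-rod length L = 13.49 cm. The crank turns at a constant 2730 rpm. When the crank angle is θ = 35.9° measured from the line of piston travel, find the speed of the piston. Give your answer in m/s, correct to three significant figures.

ω = 2π·2730/60 = 285.9 rad/s
For an in-line slider-crank, x = r cosθ + √(L² − r² sin²θ), so v = −rω sinθ·[1 + r cosθ/√(L² − r² sin²θ)].
With r = 0.049 m, L = 0.1349 m, θ = 35.9°: √(L² − r² sin²θ) = 0.1318 m.
v = −0.049·285.9·0.58637·[1 + 0.049·0.81004/0.1318] = -10.688 m/s.
|v| = 10.688 m/s.

10.7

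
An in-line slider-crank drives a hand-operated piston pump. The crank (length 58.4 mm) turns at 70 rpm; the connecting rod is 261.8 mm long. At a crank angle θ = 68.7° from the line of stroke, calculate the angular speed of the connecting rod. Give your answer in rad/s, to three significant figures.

0.607

ω = 7.33 rad/s (converted from 70 rpm).
The rod makes angle φ with the slider axis where L sinφ = r sinθ; differentiating, L cosφ·φ̇ = r ω cosθ.
L cosφ = √(L² − r² sin²θ) = 0.25608 m.
|ω_rod| = r ω |cosθ| / √(L² − r² sin²θ) = 0.0584·7.33·0.36325/0.25608 = 0.60725 rad/s.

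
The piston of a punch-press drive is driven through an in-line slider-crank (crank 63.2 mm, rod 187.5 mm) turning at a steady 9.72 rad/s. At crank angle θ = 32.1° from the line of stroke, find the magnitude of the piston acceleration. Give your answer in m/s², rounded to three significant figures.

ω = 9.72 rad/s
x(θ) = r cosθ + √(L² − r² sin²θ); with ω constant, a = ω²·d²x/dθ².
d²x/dθ² = −r cosθ − r²(cos2θ)/√u − r⁴ sin²2θ/(4u^{3/2}),  u = L² − r² sin²θ = 0.0340283 m².
Substituting r = 0.0632 m, L = 0.1875 m, θ = 32.1°: d²x/dθ² = -0.063477 m.
a = ω²·d²x/dθ² = (9.72)²·(-0.063477) = -5.9972 m/s²;  |a| = 5.9972 m/s².

6.00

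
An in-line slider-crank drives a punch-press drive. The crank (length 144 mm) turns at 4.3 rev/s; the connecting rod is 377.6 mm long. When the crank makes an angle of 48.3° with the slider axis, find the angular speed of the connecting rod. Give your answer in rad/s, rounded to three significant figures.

ω = 27.02 rad/s (converted from 4.3 rev/s).
The rod makes angle φ with the slider axis where L sinφ = r sinθ; differentiating, L cosφ·φ̇ = r ω cosθ.
L cosφ = √(L² − r² sin²θ) = 0.36197 m.
|ω_rod| = r ω |cosθ| / √(L² − r² sin²θ) = 0.144·27.02·0.66523/0.36197 = 7.1501 rad/s.

7.15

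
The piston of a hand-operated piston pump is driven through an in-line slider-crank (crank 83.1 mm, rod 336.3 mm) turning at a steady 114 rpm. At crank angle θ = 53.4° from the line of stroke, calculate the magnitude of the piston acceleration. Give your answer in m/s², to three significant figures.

ω = 2π·114/60 = 11.94 rad/s
x(θ) = r cosθ + √(L² − r² sin²θ); with ω constant, a = ω²·d²x/dθ².
d²x/dθ² = −r cosθ − r²(cos2θ)/√u − r⁴ sin²2θ/(4u^{3/2}),  u = L² − r² sin²θ = 0.108647 m².
Substituting r = 0.0831 m, L = 0.3363 m, θ = 53.4°: d²x/dθ² = -0.043796 m.
a = ω²·d²x/dθ² = (11.94)²·(-0.043796) = -6.2417 m/s²;  |a| = 6.2417 m/s².

6.24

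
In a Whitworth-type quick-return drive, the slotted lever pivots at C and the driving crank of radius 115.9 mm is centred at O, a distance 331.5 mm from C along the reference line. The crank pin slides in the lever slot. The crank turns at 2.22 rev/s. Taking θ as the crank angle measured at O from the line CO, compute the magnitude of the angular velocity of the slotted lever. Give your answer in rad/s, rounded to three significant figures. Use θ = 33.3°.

ω = 13.95 rad/s (from 2.22 rev/s).
Crank pin A relative to C: A = (d + r cosθ, r sinθ); lever angle φ = atan2(r sinθ, d + r cosθ).
Differentiating tanφ: φ̇ = rω(d cosθ + r)/(d² + r² + 2dr cosθ).
d² + r² + 2dr cosθ = |CA|² = 0.18755 m²;  d cosθ + r = +0.39297 m.
|ω_lever| = |0.1159·13.95·+0.39297| / 0.18755 = 3.3873 rad/s.

3.39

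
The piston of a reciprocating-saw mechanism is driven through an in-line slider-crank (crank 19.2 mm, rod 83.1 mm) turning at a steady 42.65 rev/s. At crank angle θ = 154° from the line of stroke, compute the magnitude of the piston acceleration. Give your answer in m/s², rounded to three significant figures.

ω = 2π·42.6 = 268 rad/s
x(θ) = r cosθ + √(L² − r² sin²θ); with ω constant, a = ω²·d²x/dθ².
d²x/dθ² = −r cosθ − r²(cos2θ)/√u − r⁴ sin²2θ/(4u^{3/2}),  u = L² − r² sin²θ = 0.00683477 m².
Substituting r = 0.0192 m, L = 0.0831 m, θ = 154°: d²x/dθ² = +0.014474 m.
a = ω²·d²x/dθ² = (268)²·(+0.014474) = +1039.4 m/s²;  |a| = 1039.4 m/s².

1040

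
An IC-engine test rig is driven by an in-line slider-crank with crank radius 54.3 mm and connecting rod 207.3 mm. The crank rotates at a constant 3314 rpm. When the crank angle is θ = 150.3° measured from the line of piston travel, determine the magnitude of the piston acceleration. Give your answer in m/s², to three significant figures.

4780

ω = 2π·3314/60 = 347 rad/s
x(θ) = r cosθ + √(L² − r² sin²θ); with ω constant, a = ω²·d²x/dθ².
d²x/dθ² = −r cosθ − r²(cos2θ)/√u − r⁴ sin²2θ/(4u^{3/2}),  u = L² − r² sin²θ = 0.0422495 m².
Substituting r = 0.0543 m, L = 0.2073 m, θ = 150.3°: d²x/dθ² = +0.039679 m.
a = ω²·d²x/dθ² = (347)²·(+0.039679) = +4778.9 m/s²;  |a| = 4778.9 m/s².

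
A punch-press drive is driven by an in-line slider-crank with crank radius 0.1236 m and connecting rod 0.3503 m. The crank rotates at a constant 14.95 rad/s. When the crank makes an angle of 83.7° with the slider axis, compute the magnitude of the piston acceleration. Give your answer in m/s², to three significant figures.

7.11

ω = 14.95 rad/s
x(θ) = r cosθ + √(L² − r² sin²θ); with ω constant, a = ω²·d²x/dθ².
d²x/dθ² = −r cosθ − r²(cos2θ)/√u − r⁴ sin²2θ/(4u^{3/2}),  u = L² − r² sin²θ = 0.107617 m².
Substituting r = 0.1236 m, L = 0.3503 m, θ = 83.7°: d²x/dθ² = +0.031806 m.
a = ω²·d²x/dθ² = (14.95)²·(+0.031806) = +7.1086 m/s²;  |a| = 7.1086 m/s².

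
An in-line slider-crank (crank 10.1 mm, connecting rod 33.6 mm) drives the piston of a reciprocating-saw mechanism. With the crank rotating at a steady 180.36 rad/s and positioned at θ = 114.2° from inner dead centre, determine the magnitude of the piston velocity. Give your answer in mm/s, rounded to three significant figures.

1450

ω = 180.4 rad/s
For an in-line slider-crank, x = r cosθ + √(L² − r² sin²θ), so v = −rω sinθ·[1 + r cosθ/√(L² − r² sin²θ)].
With r = 0.0101 m, L = 0.0336 m, θ = 114.2°: √(L² − r² sin²θ) = 0.032312 m.
v = −0.0101·180.4·0.91212·[1 + 0.0101·-0.40992/0.032312] = -1.4487 m/s.
|v| = 1.4487 m/s = 1448.7 mm/s.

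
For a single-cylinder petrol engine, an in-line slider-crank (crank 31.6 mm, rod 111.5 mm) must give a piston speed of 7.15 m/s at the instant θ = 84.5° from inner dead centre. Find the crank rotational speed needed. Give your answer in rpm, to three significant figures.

2110

For an in-line slider-crank, |v_piston| = rω|sinθ|·[1 + r cosθ/√(L² − r² sin²θ)].
With r = 0.0316 m, L = 0.1115 m, θ = 84.5°: the bracketed kinematic factor |dx/dθ| = 0.032345 m.
ω = v/|dx/dθ| = 7.15/0.032345 = 221.05 rad/s.
N = 60ω/(2π) = 2110.9 rpm.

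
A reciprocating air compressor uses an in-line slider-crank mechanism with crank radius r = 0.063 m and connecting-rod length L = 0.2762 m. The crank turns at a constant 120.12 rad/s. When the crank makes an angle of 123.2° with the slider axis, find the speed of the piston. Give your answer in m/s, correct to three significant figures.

ω = 120.1 rad/s
For an in-line slider-crank, x = r cosθ + √(L² − r² sin²θ), so v = −rω sinθ·[1 + r cosθ/√(L² − r² sin²θ)].
With r = 0.063 m, L = 0.2762 m, θ = 123.2°: √(L² − r² sin²θ) = 0.27112 m.
v = −0.063·120.1·0.83676·[1 + 0.063·-0.54756/0.27112] = -5.5266 m/s.
|v| = 5.5266 m/s.

5.53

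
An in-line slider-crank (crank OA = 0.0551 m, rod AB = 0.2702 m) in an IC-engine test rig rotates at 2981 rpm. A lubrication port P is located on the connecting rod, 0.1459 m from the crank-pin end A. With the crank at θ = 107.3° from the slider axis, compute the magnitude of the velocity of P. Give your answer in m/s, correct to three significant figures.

16.0

ω = 312.2 rad/s.  Crank-pin speed |V_A| = rω = 17.201 m/s, perpendicular to OA.
Rod angle: sinφ = −(r/L) sinθ ⇒ φ = -11.227°; ω_rod = −rω cosθ/√(L²−r²sin²θ) = +19.3 rad/s.
V_P = V_A + ω_rod × AP, with AP = 0.1459 m along the rod.
Components: V_Px = −rω sinθ − a·ω_rod·sinφ = -15.874 m/s;  V_Py = rω cosθ + a·ω_rod·cosφ = -2.3531 m/s.
|V_P| = √(V_Px² + V_Py²) = 16.048 m/s.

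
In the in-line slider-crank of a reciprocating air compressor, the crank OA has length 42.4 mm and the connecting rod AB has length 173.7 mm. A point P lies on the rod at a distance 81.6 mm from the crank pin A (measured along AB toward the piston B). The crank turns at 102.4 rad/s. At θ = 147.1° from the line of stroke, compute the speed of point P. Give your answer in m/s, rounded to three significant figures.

2.88

ω = 102.4 rad/s.  Crank-pin speed |V_A| = rω = 4.3418 m/s, perpendicular to OA.
Rod angle: sinφ = −(r/L) sinθ ⇒ φ = -7.619°; ω_rod = −rω cosθ/√(L²−r²sin²θ) = +21.174 rad/s.
V_P = V_A + ω_rod × AP, with AP = 0.0816 m along the rod.
Components: V_Px = −rω sinθ − a·ω_rod·sinφ = -2.1292 m/s;  V_Py = rω cosθ + a·ω_rod·cosφ = -1.9329 m/s.
|V_P| = √(V_Px² + V_Py²) = 2.8757 m/s.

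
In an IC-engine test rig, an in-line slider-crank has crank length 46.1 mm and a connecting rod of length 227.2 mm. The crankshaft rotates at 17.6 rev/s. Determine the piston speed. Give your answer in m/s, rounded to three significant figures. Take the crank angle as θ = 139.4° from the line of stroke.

ω = 2π·17.6 = 110.6 rad/s
For an in-line slider-crank, x = r cosθ + √(L² − r² sin²θ), so v = −rω sinθ·[1 + r cosθ/√(L² − r² sin²θ)].
With r = 0.0461 m, L = 0.2272 m, θ = 139.4°: √(L² − r² sin²θ) = 0.22521 m.
v = −0.0461·110.6·0.65077·[1 + 0.0461·-0.75927/0.22521] = -2.802 m/s.
|v| = 2.802 m/s.

2.80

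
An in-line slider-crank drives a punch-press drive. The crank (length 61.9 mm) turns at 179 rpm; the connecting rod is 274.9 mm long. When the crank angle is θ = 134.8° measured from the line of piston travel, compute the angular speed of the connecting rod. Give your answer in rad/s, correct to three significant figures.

ω = 18.74 rad/s (converted from 179 rpm).
The rod makes angle φ with the slider axis where L sinφ = r sinθ; differentiating, L cosφ·φ̇ = r ω cosθ.
L cosφ = √(L² − r² sin²θ) = 0.27137 m.
|ω_rod| = r ω |cosθ| / √(L² − r² sin²θ) = 0.0619·18.74·0.70463/0.27137 = 3.0128 rad/s.

3.01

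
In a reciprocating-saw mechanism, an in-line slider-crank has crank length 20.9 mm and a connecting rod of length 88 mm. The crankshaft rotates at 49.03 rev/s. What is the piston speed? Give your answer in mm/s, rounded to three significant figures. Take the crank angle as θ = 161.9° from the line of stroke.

ω = 2π·49 = 308.1 rad/s
For an in-line slider-crank, x = r cosθ + √(L² − r² sin²θ), so v = −rω sinθ·[1 + r cosθ/√(L² − r² sin²θ)].
With r = 0.0209 m, L = 0.088 m, θ = 161.9°: √(L² − r² sin²θ) = 0.08776 m.
v = −0.0209·308.1·0.31068·[1 + 0.0209·-0.95052/0.08776] = -1.5475 m/s.
|v| = 1.5475 m/s = 1547.5 mm/s.

1550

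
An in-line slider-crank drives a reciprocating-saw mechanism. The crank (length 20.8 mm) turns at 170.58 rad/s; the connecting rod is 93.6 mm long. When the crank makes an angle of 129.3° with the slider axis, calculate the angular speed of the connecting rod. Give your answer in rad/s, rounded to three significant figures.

ω = 170.6 rad/s
The rod makes angle φ with the slider axis where L sinφ = r sinθ; differentiating, L cosφ·φ̇ = r ω cosθ.
L cosφ = √(L² − r² sin²θ) = 0.092206 m.
|ω_rod| = r ω |cosθ| / √(L² − r² sin²θ) = 0.0208·170.6·0.63338/0.092206 = 24.372 rad/s.

24.4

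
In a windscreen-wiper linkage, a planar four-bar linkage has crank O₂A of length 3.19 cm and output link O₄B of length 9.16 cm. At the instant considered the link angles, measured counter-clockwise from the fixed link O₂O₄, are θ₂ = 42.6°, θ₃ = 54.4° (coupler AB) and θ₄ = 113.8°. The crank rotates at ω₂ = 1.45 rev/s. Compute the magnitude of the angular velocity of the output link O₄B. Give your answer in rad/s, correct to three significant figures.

0.754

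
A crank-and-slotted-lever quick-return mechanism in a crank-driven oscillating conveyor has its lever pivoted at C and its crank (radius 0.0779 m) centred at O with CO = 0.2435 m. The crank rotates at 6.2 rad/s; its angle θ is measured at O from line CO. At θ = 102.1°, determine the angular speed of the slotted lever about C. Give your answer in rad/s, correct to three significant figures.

0.226

ω = 6.2 rad/s
Crank pin A relative to C: A = (d + r cosθ, r sinθ); lever angle φ = atan2(r sinθ, d + r cosθ).
Differentiating tanφ: φ̇ = rω(d cosθ + r)/(d² + r² + 2dr cosθ).
d² + r² + 2dr cosθ = |CA|² = 0.0574083 m²;  d cosθ + r = +0.026858 m.
|ω_lever| = |0.0779·6.2·+0.026858| / 0.0574083 = 0.22596 rad/s.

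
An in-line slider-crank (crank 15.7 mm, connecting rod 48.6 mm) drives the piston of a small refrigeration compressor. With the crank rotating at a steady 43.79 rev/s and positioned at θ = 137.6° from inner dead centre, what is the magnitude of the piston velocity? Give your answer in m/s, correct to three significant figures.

2.20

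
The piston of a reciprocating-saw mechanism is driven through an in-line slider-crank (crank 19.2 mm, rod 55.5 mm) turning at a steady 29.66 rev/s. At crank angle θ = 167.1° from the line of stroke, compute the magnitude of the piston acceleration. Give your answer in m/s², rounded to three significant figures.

ω = 2π·29.7 = 186.4 rad/s
x(θ) = r cosθ + √(L² − r² sin²θ); with ω constant, a = ω²·d²x/dθ².
d²x/dθ² = −r cosθ − r²(cos2θ)/√u − r⁴ sin²2θ/(4u^{3/2}),  u = L² − r² sin²θ = 0.00306188 m².
Substituting r = 0.0192 m, L = 0.0555 m, θ = 167.1°: d²x/dθ² = +0.012679 m.
a = ω²·d²x/dθ² = (186.4)²·(+0.012679) = +440.35 m/s²;  |a| = 440.35 m/s².

440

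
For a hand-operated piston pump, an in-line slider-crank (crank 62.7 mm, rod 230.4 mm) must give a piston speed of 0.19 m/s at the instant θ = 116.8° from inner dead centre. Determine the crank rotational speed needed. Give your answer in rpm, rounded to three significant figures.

37.1

For an in-line slider-crank, |v_piston| = rω|sinθ|·[1 + r cosθ/√(L² − r² sin²θ)].
With r = 0.0627 m, L = 0.2304 m, θ = 116.8°: the bracketed kinematic factor |dx/dθ| = 0.048886 m.
ω = v/|dx/dθ| = 0.19/0.048886 = 3.8866 rad/s.
N = 60ω/(2π) = 37.114 rpm.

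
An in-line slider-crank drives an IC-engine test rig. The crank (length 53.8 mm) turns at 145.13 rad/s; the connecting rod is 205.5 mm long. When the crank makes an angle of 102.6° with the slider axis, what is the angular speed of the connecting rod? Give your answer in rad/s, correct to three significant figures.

ω = 145.1 rad/s
The rod makes angle φ with the slider axis where L sinφ = r sinθ; differentiating, L cosφ·φ̇ = r ω cosθ.
L cosφ = √(L² − r² sin²θ) = 0.19868 m.
|ω_rod| = r ω |cosθ| / √(L² − r² sin²θ) = 0.0538·145.1·0.21814/0.19868 = 8.5729 rad/s.

8.57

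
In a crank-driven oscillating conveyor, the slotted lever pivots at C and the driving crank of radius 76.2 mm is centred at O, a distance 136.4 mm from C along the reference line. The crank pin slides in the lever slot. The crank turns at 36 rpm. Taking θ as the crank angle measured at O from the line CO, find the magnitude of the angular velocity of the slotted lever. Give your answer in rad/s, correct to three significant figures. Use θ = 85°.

0.965

ω = 3.77 rad/s (from 36 rpm).
Crank pin A relative to C: A = (d + r cosθ, r sinθ); lever angle φ = atan2(r sinθ, d + r cosθ).
Differentiating tanφ: φ̇ = rω(d cosθ + r)/(d² + r² + 2dr cosθ).
d² + r² + 2dr cosθ = |CA|² = 0.0262231 m²;  d cosθ + r = +0.088088 m.
|ω_lever| = |0.0762·3.77·+0.088088| / 0.0262231 = 0.96498 rad/s.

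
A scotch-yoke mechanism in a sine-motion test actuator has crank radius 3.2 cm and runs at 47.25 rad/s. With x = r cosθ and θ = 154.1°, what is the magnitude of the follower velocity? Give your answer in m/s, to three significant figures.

ω = 47.25 rad/s
x = r cosθ ⇒ ẋ = −rω sinθ.
|v| = rω|sinθ| = 0.032·47.25·|sin 154.1°| = 0.66044 m/s.

0.660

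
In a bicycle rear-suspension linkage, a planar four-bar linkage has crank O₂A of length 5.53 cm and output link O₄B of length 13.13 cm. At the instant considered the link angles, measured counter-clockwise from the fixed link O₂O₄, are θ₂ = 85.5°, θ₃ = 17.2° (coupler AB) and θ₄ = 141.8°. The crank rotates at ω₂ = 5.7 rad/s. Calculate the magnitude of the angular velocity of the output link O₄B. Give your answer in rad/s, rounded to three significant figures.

2.71

ω₂ = 5.7 rad/s
Differentiating the loop-closure r₂e^{iθ₂}+r₃e^{iθ₃}=r₁+r₄e^{iθ₄} gives r₂ω₂e^{iθ₂}+r₃ω₃e^{iθ₃}=r₄ω₄e^{iθ₄}.
Eliminating the other unknown: ω₄ = r₂ω₂ sin(θ₂−θ₃) / [r₄ sin(θ₄−θ₃)].
Numerator sine = +0.92913; denominator sine = +0.82314.
Result = 0.0553·5.7·(+0.92913) / (0.1313·(+0.82314)) = +2.7098 rad/s; magnitude 2.7098 rad/s.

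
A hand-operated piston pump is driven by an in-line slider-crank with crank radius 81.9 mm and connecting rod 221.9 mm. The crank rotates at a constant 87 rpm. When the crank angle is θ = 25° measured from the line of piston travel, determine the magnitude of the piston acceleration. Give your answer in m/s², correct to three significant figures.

7.85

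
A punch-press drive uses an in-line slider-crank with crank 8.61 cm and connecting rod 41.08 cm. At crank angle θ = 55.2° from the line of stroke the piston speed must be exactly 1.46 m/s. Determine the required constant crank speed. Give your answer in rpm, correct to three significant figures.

For an in-line slider-crank, |v_piston| = rω|sinθ|·[1 + r cosθ/√(L² − r² sin²θ)].
With r = 0.0861 m, L = 0.4108 m, θ = 55.2°: the bracketed kinematic factor |dx/dθ| = 0.079286 m.
ω = v/|dx/dθ| = 1.46/0.079286 = 18.414 rad/s.
N = 60ω/(2π) = 175.84 rpm.

176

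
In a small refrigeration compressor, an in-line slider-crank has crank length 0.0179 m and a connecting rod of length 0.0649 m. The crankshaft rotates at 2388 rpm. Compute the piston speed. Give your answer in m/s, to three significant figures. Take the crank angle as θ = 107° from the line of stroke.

3.92

ω = 2π·2388/60 = 250.1 rad/s
For an in-line slider-crank, x = r cosθ + √(L² − r² sin²θ), so v = −rω sinθ·[1 + r cosθ/√(L² − r² sin²θ)].
With r = 0.0179 m, L = 0.0649 m, θ = 107°: √(L² − r² sin²θ) = 0.062602 m.
v = −0.0179·250.1·0.95630·[1 + 0.0179·-0.29237/0.062602] = -3.9228 m/s.
|v| = 3.9228 m/s.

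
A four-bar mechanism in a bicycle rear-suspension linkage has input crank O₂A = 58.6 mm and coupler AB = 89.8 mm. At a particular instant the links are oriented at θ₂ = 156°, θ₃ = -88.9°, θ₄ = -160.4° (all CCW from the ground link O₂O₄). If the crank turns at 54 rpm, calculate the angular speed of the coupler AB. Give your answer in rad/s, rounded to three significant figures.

ω₂ = 5.655 rad/s (from 54 rpm).
Differentiating the loop-closure r₂e^{iθ₂}+r₃e^{iθ₃}=r₁+r₄e^{iθ₄} gives r₂ω₂e^{iθ₂}+r₃ω₃e^{iθ₃}=r₄ω₄e^{iθ₄}.
Eliminating the other unknown: ω₃ = r₂ω₂ sin(θ₄−θ₂) / [r₃ sin(θ₃−θ₄)].
Numerator sine = +0.68962; denominator sine = +0.94832.
Result = 0.0586·5.655·(+0.68962) / (0.0898·(+0.94832)) = +2.6835 rad/s; magnitude 2.6835 rad/s.

2.68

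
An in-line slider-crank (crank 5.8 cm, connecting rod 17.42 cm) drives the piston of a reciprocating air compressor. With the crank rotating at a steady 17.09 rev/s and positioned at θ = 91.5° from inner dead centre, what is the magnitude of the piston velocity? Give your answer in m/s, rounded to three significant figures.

ω = 2π·17.1 = 107.4 rad/s
For an in-line slider-crank, x = r cosθ + √(L² − r² sin²θ), so v = −rω sinθ·[1 + r cosθ/√(L² − r² sin²θ)].
With r = 0.058 m, L = 0.1742 m, θ = 91.5°: √(L² − r² sin²θ) = 0.16427 m.
v = −0.058·107.4·0.99966·[1 + 0.058·-0.02618/0.16427] = -6.1683 m/s.
|v| = 6.1683 m/s.

6.17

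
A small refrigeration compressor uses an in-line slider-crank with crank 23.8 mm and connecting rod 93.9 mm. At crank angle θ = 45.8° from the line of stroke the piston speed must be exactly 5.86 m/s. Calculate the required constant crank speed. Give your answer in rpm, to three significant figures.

2780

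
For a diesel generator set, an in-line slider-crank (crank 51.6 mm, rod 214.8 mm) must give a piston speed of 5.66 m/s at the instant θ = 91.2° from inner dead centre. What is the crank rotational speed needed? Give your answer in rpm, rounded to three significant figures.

1050

For an in-line slider-crank, |v_piston| = rω|sinθ|·[1 + r cosθ/√(L² − r² sin²θ)].
With r = 0.0516 m, L = 0.2148 m, θ = 91.2°: the bracketed kinematic factor |dx/dθ| = 0.051321 m.
ω = v/|dx/dθ| = 5.66/0.051321 = 110.29 rad/s.
N = 60ω/(2π) = 1053.1 rpm.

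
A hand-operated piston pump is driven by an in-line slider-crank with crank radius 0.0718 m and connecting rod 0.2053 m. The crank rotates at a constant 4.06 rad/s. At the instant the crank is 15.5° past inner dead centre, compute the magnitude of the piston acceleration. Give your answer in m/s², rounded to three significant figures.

ω = 4.06 rad/s
x(θ) = r cosθ + √(L² − r² sin²θ); with ω constant, a = ω²·d²x/dθ².
d²x/dθ² = −r cosθ − r²(cos2θ)/√u − r⁴ sin²2θ/(4u^{3/2}),  u = L² − r² sin²θ = 0.0417799 m².
Substituting r = 0.0718 m, L = 0.2053 m, θ = 15.5°: d²x/dθ² = -0.091014 m.
a = ω²·d²x/dθ² = (4.06)²·(-0.091014) = -1.5002 m/s²;  |a| = 1.5002 m/s².

1.50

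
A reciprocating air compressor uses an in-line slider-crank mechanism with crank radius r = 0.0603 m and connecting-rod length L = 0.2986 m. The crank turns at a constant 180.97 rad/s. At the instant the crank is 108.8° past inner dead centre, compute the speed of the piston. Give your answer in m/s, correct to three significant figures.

9.65

ω = 181 rad/s
For an in-line slider-crank, x = r cosθ + √(L² − r² sin²θ), so v = −rω sinθ·[1 + r cosθ/√(L² − r² sin²θ)].
With r = 0.0603 m, L = 0.2986 m, θ = 108.8°: √(L² − r² sin²θ) = 0.29309 m.
v = −0.0603·181·0.94665·[1 + 0.0603·-0.32227/0.29309] = -9.6454 m/s.
|v| = 9.6454 m/s.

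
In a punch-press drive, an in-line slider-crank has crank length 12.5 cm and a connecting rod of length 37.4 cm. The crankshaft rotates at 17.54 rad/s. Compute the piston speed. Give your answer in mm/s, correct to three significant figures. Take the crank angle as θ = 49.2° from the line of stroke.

2030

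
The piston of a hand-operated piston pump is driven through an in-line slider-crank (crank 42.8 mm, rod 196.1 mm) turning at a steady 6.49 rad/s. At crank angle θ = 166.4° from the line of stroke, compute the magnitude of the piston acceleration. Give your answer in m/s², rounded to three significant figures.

1.40

ω = 6.49 rad/s
x(θ) = r cosθ + √(L² − r² sin²θ); with ω constant, a = ω²·d²x/dθ².
d²x/dθ² = −r cosθ − r²(cos2θ)/√u − r⁴ sin²2θ/(4u^{3/2}),  u = L² − r² sin²θ = 0.0383539 m².
Substituting r = 0.0428 m, L = 0.1961 m, θ = 166.4°: d²x/dθ² = +0.033257 m.
a = ω²·d²x/dθ² = (6.49)²·(+0.033257) = +1.4008 m/s²;  |a| = 1.4008 m/s².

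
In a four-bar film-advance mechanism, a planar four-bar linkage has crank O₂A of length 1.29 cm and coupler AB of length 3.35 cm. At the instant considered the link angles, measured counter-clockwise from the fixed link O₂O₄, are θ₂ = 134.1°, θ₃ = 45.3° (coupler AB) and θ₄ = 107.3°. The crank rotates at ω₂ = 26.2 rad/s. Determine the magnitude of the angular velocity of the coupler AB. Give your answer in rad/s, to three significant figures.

5.15

ω₂ = 26.2 rad/s
Differentiating the loop-closure r₂e^{iθ₂}+r₃e^{iθ₃}=r₁+r₄e^{iθ₄} gives r₂ω₂e^{iθ₂}+r₃ω₃e^{iθ₃}=r₄ω₄e^{iθ₄}.
Eliminating the other unknown: ω₃ = r₂ω₂ sin(θ₄−θ₂) / [r₃ sin(θ₃−θ₄)].
Numerator sine = -0.45088; denominator sine = -0.88295.
Result = 0.0129·26.2·(-0.45088) / (0.0335·(-0.88295)) = +5.1519 rad/s; magnitude 5.1519 rad/s.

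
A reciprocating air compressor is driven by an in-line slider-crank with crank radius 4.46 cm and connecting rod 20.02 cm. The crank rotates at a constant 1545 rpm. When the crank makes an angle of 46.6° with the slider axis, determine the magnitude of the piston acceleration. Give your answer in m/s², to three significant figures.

791

ω = 2π·1545/60 = 161.8 rad/s
x(θ) = r cosθ + √(L² − r² sin²θ); with ω constant, a = ω²·d²x/dθ².
d²x/dθ² = −r cosθ − r²(cos2θ)/√u − r⁴ sin²2θ/(4u^{3/2}),  u = L² − r² sin²θ = 0.0390299 m².
Substituting r = 0.0446 m, L = 0.2002 m, θ = 46.6°: d²x/dθ² = -0.03021 m.
a = ω²·d²x/dθ² = (161.8)²·(-0.03021) = -790.8 m/s²;  |a| = 790.8 m/s².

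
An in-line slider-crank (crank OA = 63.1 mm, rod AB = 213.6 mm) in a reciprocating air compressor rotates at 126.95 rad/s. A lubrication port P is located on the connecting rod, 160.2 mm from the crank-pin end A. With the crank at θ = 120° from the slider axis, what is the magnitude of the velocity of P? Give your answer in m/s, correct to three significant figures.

ω = 127 rad/s.  Crank-pin speed |V_A| = rω = 8.0105 m/s, perpendicular to OA.
Rod angle: sinφ = −(r/L) sinθ ⇒ φ = -14.823°; ω_rod = −rω cosθ/√(L²−r²sin²θ) = +19.397 rad/s.
V_P = V_A + ω_rod × AP, with AP = 0.1602 m along the rod.
Components: V_Px = −rω sinθ − a·ω_rod·sinφ = -6.1424 m/s;  V_Py = rω cosθ + a·ω_rod·cosφ = -1.0013 m/s.
|V_P| = √(V_Px² + V_Py²) = 6.2234 m/s.

6.22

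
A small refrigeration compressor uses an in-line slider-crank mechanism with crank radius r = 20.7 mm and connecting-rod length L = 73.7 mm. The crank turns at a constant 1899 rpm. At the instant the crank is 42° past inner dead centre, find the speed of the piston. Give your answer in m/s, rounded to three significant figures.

ω = 2π·1899/60 = 198.9 rad/s
For an in-line slider-crank, x = r cosθ + √(L² − r² sin²θ), so v = −rω sinθ·[1 + r cosθ/√(L² − r² sin²θ)].
With r = 0.0207 m, L = 0.0737 m, θ = 42°: √(L² − r² sin²θ) = 0.072387 m.
v = −0.0207·198.9·0.66913·[1 + 0.0207·0.74314/0.072387] = -3.3398 m/s.
|v| = 3.3398 m/s.

3.34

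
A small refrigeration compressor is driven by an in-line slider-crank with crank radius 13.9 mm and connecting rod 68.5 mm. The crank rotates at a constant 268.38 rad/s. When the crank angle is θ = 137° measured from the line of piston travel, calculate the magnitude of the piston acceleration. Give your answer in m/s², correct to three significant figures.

ω = 268.4 rad/s
x(θ) = r cosθ + √(L² − r² sin²θ); with ω constant, a = ω²·d²x/dθ².
d²x/dθ² = −r cosθ − r²(cos2θ)/√u − r⁴ sin²2θ/(4u^{3/2}),  u = L² − r² sin²θ = 0.00460238 m².
Substituting r = 0.0139 m, L = 0.0685 m, θ = 137°: d²x/dθ² = +0.0099374 m.
a = ω²·d²x/dθ² = (268.4)²·(+0.0099374) = +715.77 m/s²;  |a| = 715.77 m/s².

716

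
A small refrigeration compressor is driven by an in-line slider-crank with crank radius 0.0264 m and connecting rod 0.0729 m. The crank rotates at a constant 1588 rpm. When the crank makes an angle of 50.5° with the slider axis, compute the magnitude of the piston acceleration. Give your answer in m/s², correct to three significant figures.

ω = 2π·1588/60 = 166.3 rad/s
x(θ) = r cosθ + √(L² − r² sin²θ); with ω constant, a = ω²·d²x/dθ².
d²x/dθ² = −r cosθ − r²(cos2θ)/√u − r⁴ sin²2θ/(4u^{3/2}),  u = L² − r² sin²θ = 0.00489944 m².
Substituting r = 0.0264 m, L = 0.0729 m, θ = 50.5°: d²x/dθ² = -0.015234 m.
a = ω²·d²x/dθ² = (166.3)²·(-0.015234) = -421.27 m/s²;  |a| = 421.27 m/s².

421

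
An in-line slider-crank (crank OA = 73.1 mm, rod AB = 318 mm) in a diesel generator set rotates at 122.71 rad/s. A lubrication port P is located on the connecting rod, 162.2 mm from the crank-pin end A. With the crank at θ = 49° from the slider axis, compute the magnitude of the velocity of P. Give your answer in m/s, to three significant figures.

7.85

ω = 122.7 rad/s.  Crank-pin speed |V_A| = rω = 8.9701 m/s, perpendicular to OA.
Rod angle: sinφ = −(r/L) sinθ ⇒ φ = -9.991°; ω_rod = −rω cosθ/√(L²−r²sin²θ) = -18.791 rad/s.
V_P = V_A + ω_rod × AP, with AP = 0.1622 m along the rod.
Components: V_Px = −rω sinθ − a·ω_rod·sinφ = -7.2986 m/s;  V_Py = rω cosθ + a·ω_rod·cosφ = +2.8832 m/s.
|V_P| = √(V_Px² + V_Py²) = 7.8475 m/s.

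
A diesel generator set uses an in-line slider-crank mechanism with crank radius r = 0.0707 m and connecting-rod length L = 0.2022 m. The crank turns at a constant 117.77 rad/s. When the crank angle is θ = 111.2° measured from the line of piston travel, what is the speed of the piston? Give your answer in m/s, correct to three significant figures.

6.72

ω = 117.8 rad/s
For an in-line slider-crank, x = r cosθ + √(L² − r² sin²θ), so v = −rω sinθ·[1 + r cosθ/√(L² − r² sin²θ)].
With r = 0.0707 m, L = 0.2022 m, θ = 111.2°: √(L² − r² sin²θ) = 0.19115 m.
v = −0.0707·117.8·0.93232·[1 + 0.0707·-0.36162/0.19115] = -6.7246 m/s.
|v| = 6.7246 m/s.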